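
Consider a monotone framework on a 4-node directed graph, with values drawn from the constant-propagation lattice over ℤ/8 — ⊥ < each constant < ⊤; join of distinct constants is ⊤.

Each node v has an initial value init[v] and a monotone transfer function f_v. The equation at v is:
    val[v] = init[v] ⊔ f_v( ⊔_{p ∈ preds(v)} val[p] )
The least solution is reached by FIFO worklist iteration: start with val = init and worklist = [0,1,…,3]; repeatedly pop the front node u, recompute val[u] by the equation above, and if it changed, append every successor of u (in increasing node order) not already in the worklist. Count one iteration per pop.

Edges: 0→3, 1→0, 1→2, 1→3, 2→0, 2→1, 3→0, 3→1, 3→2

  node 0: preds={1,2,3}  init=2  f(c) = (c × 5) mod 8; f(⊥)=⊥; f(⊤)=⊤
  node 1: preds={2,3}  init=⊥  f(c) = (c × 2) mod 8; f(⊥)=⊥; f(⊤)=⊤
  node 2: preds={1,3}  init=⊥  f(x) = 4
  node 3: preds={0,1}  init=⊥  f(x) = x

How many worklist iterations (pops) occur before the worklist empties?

Worklist (11 pops):
  #1 pop 0: in=⊥ → 2 (no change)
  #2 pop 1: in=⊥ → ⊥ (no change)
  #3 pop 2: in=⊥ → 4 (was ⊥); enqueue [0,1]
  #4 pop 3: in=2 → 2 (was ⊥); enqueue [2]
  #5 pop 0: in=⊤ → ⊤ (was 2); enqueue [3]
  #6 pop 1: in=⊤ → ⊤ (was ⊥); enqueue [0]
  #7 pop 2: in=⊤ → 4 (no change)
  #8 pop 3: in=⊤ → ⊤ (was 2); enqueue [1,2]
  #9 pop 0: in=⊤ → ⊤ (no change)
  #10 pop 1: in=⊤ → ⊤ (no change)
  #11 pop 2: in=⊤ → 4 (no change)

Fixpoint:
  val[0] = ⊤
  val[1] = ⊤
  val[2] = 4
  val[3] = ⊤

11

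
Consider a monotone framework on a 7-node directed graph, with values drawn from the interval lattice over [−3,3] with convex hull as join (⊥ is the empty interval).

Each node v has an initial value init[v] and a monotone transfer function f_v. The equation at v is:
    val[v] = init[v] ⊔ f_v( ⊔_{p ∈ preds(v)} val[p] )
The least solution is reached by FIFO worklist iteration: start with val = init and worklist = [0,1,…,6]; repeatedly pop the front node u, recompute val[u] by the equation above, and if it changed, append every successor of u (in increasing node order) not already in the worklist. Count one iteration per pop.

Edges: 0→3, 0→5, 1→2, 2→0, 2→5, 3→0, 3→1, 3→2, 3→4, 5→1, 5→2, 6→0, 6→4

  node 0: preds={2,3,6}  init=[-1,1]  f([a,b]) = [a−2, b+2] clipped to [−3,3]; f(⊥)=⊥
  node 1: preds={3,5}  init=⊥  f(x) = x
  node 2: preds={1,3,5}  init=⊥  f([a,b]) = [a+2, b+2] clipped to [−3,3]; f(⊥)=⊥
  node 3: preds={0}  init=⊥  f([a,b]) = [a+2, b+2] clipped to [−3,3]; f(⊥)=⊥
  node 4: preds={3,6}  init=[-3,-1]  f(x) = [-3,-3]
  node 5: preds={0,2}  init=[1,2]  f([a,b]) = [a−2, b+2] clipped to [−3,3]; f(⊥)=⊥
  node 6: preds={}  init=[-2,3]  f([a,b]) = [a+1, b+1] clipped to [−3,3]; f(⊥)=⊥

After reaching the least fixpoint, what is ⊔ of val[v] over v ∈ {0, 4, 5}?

Iteration log — 12 steps:
  step 1. node 0  ⊔preds=[-2,3]  new=[-3,3]  old=[-1,1]  +wl: 
  step 2. node 1  ⊔preds=[1,2]  new=[1,2]  old=⊥  +wl: 
  step 3. node 2  ⊔preds=[1,2]  new=[3,3]  old=⊥  +wl: 0
  step 4. node 3  ⊔preds=[-3,3]  new=[-1,3]  old=⊥  +wl: 1,2
  step 5. node 4  ⊔preds=[-2,3]  new=[-3,-1]  stable
  step 6. node 5  ⊔preds=[-3,3]  new=[-3,3]  old=[1,2]  +wl: 
  step 7. node 6  ⊔preds=⊥  new=[-2,3]  stable
  step 8. node 0  ⊔preds=[-2,3]  new=[-3,3]  stable
  step 9. node 1  ⊔preds=[-3,3]  new=[-3,3]  old=[1,2]  +wl: 
  step 10. node 2  ⊔preds=[-3,3]  new=[-1,3]  old=[3,3]  +wl: 0,5
  step 11. node 0  ⊔preds=[-2,3]  new=[-3,3]  stable
  step 12. node 5  ⊔preds=[-3,3]  new=[-3,3]  stable

Least fixpoint reached:
  node 0: [-3,3]
  node 1: [-3,3]
  node 2: [-1,3]
  node 3: [-1,3]
  node 4: [-3,-1]
  node 5: [-3,3]
  node 6: [-2,3]

[-3,3]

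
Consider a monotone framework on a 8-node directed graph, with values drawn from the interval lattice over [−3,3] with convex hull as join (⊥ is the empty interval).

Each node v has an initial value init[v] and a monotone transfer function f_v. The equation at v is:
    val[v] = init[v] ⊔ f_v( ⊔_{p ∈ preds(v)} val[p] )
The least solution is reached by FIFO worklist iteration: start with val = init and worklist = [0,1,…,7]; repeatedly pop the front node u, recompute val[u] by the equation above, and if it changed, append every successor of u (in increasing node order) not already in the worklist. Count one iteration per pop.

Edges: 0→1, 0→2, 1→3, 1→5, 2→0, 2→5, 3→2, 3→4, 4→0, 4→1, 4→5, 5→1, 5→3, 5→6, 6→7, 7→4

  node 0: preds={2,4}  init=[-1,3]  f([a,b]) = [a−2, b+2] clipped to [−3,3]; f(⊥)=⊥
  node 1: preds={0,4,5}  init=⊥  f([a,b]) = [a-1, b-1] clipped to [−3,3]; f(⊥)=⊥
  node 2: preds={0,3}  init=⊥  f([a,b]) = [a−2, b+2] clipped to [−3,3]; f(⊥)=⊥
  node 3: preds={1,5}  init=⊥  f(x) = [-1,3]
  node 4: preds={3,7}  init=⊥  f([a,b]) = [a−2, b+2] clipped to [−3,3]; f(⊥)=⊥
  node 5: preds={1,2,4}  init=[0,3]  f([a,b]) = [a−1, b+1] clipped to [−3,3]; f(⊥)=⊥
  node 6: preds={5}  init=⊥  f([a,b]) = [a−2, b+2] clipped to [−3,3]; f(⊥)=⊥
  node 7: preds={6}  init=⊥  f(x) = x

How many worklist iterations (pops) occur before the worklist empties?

14

Worklist (14 pops):
  #1 pop 0: in=⊥ → [-1,3] (no change)
  #2 pop 1: in=[-1,3] → [-2,2] (was ⊥); enqueue []
  #3 pop 2: in=[-1,3] → [-3,3] (was ⊥); enqueue [0]
  #4 pop 3: in=[-2,3] → [-1,3] (was ⊥); enqueue [2]
  #5 pop 4: in=[-1,3] → [-3,3] (was ⊥); enqueue [1]
  #6 pop 5: in=[-3,3] → [-3,3] (was [0,3]); enqueue [3]
  #7 pop 6: in=[-3,3] → [-3,3] (was ⊥); enqueue []
  #8 pop 7: in=[-3,3] → [-3,3] (was ⊥); enqueue [4]
  #9 pop 0: in=[-3,3] → [-3,3] (was [-1,3]); enqueue []
  #10 pop 2: in=[-3,3] → [-3,3] (no change)
  #11 pop 1: in=[-3,3] → [-3,2] (was [-2,2]); enqueue [5]
  #12 pop 3: in=[-3,3] → [-1,3] (no change)
  #13 pop 4: in=[-3,3] → [-3,3] (no change)
  #14 pop 5: in=[-3,3] → [-3,3] (no change)

Fixpoint:
  val[0] = [-3,3]
  val[1] = [-3,2]
  val[2] = [-3,3]
  val[3] = [-1,3]
  val[4] = [-3,3]
  val[5] = [-3,3]
  val[6] = [-3,3]
  val[7] = [-3,3]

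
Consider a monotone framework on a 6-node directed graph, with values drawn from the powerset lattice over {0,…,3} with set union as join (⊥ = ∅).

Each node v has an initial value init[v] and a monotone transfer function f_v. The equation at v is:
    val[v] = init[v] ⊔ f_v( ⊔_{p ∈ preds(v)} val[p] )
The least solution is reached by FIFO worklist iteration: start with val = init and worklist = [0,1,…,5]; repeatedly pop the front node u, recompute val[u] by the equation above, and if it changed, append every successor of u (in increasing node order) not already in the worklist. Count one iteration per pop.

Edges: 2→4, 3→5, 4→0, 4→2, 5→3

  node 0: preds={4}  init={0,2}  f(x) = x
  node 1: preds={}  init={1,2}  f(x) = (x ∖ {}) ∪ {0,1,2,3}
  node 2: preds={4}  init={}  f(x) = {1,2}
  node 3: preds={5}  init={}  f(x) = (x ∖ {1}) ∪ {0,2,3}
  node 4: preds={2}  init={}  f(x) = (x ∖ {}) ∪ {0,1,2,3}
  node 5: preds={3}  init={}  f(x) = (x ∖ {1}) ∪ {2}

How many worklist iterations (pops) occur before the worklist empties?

Trace (9 dequeues):
  [1] u=0 | in {} | out {0,2} | ==
  [2] u=1 | in {} | out {0,1,2,3} | prev {1,2} | push {}
  [3] u=2 | in {} | out {1,2} | prev {} | push {}
  [4] u=3 | in {} | out {0,2,3} | prev {} | push {}
  [5] u=4 | in {1,2} | out {0,1,2,3} | prev {} | push {0,2}
  [6] u=5 | in {0,2,3} | out {0,2,3} | prev {} | push {3}
  [7] u=0 | in {0,1,2,3} | out {0,1,2,3} | prev {0,2} | push {}
  [8] u=2 | in {0,1,2,3} | out {1,2} | ==
  [9] u=3 | in {0,2,3} | out {0,2,3} | ==

Converged values:
  [0] {0,1,2,3}
  [1] {0,1,2,3}
  [2] {1,2}
  [3] {0,2,3}
  [4] {0,1,2,3}
  [5] {0,2,3}

9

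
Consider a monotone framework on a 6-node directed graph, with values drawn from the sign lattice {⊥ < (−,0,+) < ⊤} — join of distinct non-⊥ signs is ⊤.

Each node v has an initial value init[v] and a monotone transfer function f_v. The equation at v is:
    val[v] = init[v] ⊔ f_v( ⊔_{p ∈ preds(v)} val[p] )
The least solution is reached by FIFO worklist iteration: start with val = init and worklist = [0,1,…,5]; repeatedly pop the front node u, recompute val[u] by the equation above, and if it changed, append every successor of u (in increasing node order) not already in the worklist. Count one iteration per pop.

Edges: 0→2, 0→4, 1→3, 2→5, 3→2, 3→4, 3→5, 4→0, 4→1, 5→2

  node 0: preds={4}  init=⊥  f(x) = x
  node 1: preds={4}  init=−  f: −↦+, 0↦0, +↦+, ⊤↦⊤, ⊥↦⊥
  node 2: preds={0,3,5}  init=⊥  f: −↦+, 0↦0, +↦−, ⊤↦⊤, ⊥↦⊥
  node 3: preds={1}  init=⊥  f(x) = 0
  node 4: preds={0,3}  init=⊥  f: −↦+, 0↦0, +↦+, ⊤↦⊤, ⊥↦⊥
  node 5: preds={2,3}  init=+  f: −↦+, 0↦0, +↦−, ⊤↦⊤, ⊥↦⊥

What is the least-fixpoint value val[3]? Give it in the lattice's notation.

0

Trace (13 dequeues):
  [1] u=0 | in ⊥ | out ⊥ | ==
  [2] u=1 | in ⊥ | out − | ==
  [3] u=2 | in + | out − | prev ⊥ | push {}
  [4] u=3 | in − | out 0 | prev ⊥ | push {2}
  [5] u=4 | in 0 | out 0 | prev ⊥ | push {0,1}
  [6] u=5 | in ⊤ | out ⊤ | prev + | push {}
  [7] u=2 | in ⊤ | out ⊤ | prev − | push {5}
  [8] u=0 | in 0 | out 0 | prev ⊥ | push {2,4}
  [9] u=1 | in 0 | out ⊤ | prev − | push {3}
  [10] u=5 | in ⊤ | out ⊤ | ==
  [11] u=2 | in ⊤ | out ⊤ | ==
  [12] u=4 | in 0 | out 0 | ==
  [13] u=3 | in ⊤ | out 0 | ==

Converged values:
  [0] 0
  [1] ⊤
  [2] ⊤
  [3] 0
  [4] 0
  [5] ⊤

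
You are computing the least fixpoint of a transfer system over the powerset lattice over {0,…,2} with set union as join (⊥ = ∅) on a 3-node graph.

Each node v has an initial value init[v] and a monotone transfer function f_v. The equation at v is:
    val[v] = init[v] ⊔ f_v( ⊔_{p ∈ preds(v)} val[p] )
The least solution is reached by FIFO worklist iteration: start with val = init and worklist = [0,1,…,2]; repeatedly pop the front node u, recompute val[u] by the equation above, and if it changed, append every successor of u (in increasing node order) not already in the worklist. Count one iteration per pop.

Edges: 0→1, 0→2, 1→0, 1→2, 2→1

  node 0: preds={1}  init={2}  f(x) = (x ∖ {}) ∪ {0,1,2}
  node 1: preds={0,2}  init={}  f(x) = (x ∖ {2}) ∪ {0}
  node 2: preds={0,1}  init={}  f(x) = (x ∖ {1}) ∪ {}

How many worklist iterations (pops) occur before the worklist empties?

Worklist (5 pops):
  #1 pop 0: in={} → {0,1,2} (was {2}); enqueue []
  #2 pop 1: in={0,1,2} → {0,1} (was {}); enqueue [0]
  #3 pop 2: in={0,1,2} → {0,2} (was {}); enqueue [1]
  #4 pop 0: in={0,1} → {0,1,2} (no change)
  #5 pop 1: in={0,1,2} → {0,1} (no change)

Fixpoint:
  val[0] = {0,1,2}
  val[1] = {0,1}
  val[2] = {0,2}

5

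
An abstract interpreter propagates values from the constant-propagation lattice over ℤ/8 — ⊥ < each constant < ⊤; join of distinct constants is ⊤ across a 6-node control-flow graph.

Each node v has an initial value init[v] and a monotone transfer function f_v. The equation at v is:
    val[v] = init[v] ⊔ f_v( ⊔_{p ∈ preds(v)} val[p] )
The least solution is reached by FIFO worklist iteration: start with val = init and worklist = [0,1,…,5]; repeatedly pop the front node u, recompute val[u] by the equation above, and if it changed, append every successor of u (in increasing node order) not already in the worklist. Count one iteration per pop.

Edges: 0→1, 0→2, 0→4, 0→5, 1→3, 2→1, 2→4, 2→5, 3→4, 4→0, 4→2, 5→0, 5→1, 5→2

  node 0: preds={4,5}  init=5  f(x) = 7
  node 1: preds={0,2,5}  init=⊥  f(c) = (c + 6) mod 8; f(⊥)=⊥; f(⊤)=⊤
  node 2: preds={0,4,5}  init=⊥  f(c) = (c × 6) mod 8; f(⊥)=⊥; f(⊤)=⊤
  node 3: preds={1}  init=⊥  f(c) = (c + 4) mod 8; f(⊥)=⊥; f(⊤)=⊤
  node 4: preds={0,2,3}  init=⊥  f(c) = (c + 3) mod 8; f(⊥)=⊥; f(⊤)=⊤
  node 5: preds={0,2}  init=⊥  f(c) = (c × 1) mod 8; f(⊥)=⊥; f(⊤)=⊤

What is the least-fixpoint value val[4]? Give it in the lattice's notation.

⊤

Iteration log — 9 steps:
  step 1. node 0  ⊔preds=⊥  new=⊤  old=5  +wl: 
  step 2. node 1  ⊔preds=⊤  new=⊤  old=⊥  +wl: 
  step 3. node 2  ⊔preds=⊤  new=⊤  old=⊥  +wl: 1
  step 4. node 3  ⊔preds=⊤  new=⊤  old=⊥  +wl: 
  step 5. node 4  ⊔preds=⊤  new=⊤  old=⊥  +wl: 0,2
  step 6. node 5  ⊔preds=⊤  new=⊤  old=⊥  +wl: 
  step 7. node 1  ⊔preds=⊤  new=⊤  stable
  step 8. node 0  ⊔preds=⊤  new=⊤  stable
  step 9. node 2  ⊔preds=⊤  new=⊤  stable

Least fixpoint reached:
  node 0: ⊤
  node 1: ⊤
  node 2: ⊤
  node 3: ⊤
  node 4: ⊤
  node 5: ⊤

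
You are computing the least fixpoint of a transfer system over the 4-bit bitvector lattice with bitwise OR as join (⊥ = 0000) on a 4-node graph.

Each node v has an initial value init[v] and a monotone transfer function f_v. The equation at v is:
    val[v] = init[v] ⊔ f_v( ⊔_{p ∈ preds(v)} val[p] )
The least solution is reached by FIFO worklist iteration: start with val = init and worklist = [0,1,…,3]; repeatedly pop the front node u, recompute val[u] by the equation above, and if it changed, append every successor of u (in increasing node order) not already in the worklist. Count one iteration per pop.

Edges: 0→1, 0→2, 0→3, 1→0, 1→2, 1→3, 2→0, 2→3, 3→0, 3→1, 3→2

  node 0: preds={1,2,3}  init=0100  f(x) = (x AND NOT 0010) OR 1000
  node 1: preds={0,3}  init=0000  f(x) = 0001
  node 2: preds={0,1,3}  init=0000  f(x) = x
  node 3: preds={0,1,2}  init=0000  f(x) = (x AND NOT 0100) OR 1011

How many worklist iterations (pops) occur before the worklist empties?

Iteration log — 9 steps:
  step 1. node 0  ⊔preds=0000  new=1100  old=0100  +wl: 
  step 2. node 1  ⊔preds=1100  new=0001  old=0000  +wl: 0
  step 3. node 2  ⊔preds=1101  new=1101  old=0000  +wl: 
  step 4. node 3  ⊔preds=1101  new=1011  old=0000  +wl: 1,2
  step 5. node 0  ⊔preds=1111  new=1101  old=1100  +wl: 3
  step 6. node 1  ⊔preds=1111  new=0001  stable
  step 7. node 2  ⊔preds=1111  new=1111  old=1101  +wl: 0
  step 8. node 3  ⊔preds=1111  new=1011  stable
  step 9. node 0  ⊔preds=1111  new=1101  stable

Least fixpoint reached:
  node 0: 1101
  node 1: 0001
  node 2: 1111
  node 3: 1011

9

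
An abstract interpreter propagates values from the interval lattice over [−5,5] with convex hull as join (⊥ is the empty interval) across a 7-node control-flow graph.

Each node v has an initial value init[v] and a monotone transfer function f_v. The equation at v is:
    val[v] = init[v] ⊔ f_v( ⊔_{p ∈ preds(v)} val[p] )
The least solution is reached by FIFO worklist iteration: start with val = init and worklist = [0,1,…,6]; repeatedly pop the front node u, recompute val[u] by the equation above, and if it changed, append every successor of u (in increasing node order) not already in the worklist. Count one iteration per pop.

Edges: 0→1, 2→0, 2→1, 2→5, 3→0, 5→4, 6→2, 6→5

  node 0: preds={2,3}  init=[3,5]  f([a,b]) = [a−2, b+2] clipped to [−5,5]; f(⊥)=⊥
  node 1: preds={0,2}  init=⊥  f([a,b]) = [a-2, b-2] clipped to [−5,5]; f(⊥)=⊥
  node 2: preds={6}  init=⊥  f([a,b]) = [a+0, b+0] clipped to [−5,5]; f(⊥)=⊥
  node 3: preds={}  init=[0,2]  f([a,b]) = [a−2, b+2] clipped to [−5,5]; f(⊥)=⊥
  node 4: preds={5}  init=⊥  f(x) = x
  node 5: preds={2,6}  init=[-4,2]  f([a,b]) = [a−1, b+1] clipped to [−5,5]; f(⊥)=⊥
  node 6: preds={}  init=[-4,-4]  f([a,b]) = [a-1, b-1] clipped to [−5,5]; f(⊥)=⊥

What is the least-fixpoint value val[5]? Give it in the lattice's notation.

Trace (10 dequeues):
  [1] u=0 | in [0,2] | out [-2,5] | prev [3,5] | push {}
  [2] u=1 | in [-2,5] | out [-4,3] | prev ⊥ | push {}
  [3] u=2 | in [-4,-4] | out [-4,-4] | prev ⊥ | push {0,1}
  [4] u=3 | in ⊥ | out [0,2] | ==
  [5] u=4 | in [-4,2] | out [-4,2] | prev ⊥ | push {}
  [6] u=5 | in [-4,-4] | out [-5,2] | prev [-4,2] | push {4}
  [7] u=6 | in ⊥ | out [-4,-4] | ==
  [8] u=0 | in [-4,2] | out [-5,5] | prev [-2,5] | push {}
  [9] u=1 | in [-5,5] | out [-5,3] | prev [-4,3] | push {}
  [10] u=4 | in [-5,2] | out [-5,2] | prev [-4,2] | push {}

Converged values:
  [0] [-5,5]
  [1] [-5,3]
  [2] [-4,-4]
  [3] [0,2]
  [4] [-5,2]
  [5] [-5,2]
  [6] [-4,-4]

[-5,2]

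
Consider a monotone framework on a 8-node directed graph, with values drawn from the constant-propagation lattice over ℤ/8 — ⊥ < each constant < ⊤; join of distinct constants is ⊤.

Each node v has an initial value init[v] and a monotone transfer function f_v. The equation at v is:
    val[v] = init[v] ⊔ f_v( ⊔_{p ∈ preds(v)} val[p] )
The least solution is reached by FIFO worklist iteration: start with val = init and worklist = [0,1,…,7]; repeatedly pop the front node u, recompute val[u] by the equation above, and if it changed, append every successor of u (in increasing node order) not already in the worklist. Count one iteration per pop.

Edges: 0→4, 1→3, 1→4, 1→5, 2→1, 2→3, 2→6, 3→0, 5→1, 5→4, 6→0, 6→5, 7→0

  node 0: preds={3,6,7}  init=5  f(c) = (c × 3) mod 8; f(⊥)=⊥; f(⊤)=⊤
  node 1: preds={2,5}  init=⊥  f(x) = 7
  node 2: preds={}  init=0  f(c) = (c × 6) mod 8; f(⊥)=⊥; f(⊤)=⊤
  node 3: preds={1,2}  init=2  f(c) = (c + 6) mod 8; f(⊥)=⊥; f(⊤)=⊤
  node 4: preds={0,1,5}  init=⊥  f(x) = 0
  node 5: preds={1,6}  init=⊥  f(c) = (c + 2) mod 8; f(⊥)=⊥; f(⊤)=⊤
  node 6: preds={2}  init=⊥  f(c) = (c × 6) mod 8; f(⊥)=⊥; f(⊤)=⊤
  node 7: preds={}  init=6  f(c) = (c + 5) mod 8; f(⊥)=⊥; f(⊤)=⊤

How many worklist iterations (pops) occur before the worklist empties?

Trace (14 dequeues):
  [1] u=0 | in ⊤ | out ⊤ | prev 5 | push {}
  [2] u=1 | in 0 | out 7 | prev ⊥ | push {}
  [3] u=2 | in ⊥ | out 0 | ==
  [4] u=3 | in ⊤ | out ⊤ | prev 2 | push {0}
  [5] u=4 | in ⊤ | out 0 | prev ⊥ | push {}
  [6] u=5 | in 7 | out 1 | prev ⊥ | push {1,4}
  [7] u=6 | in 0 | out 0 | prev ⊥ | push {5}
  [8] u=7 | in ⊥ | out 6 | ==
  [9] u=0 | in ⊤ | out ⊤ | ==
  [10] u=1 | in ⊤ | out 7 | ==
  [11] u=4 | in ⊤ | out 0 | ==
  [12] u=5 | in ⊤ | out ⊤ | prev 1 | push {1,4}
  [13] u=1 | in ⊤ | out 7 | ==
  [14] u=4 | in ⊤ | out 0 | ==

Converged values:
  [0] ⊤
  [1] 7
  [2] 0
  [3] ⊤
  [4] 0
  [5] ⊤
  [6] 0
  [7] 6

14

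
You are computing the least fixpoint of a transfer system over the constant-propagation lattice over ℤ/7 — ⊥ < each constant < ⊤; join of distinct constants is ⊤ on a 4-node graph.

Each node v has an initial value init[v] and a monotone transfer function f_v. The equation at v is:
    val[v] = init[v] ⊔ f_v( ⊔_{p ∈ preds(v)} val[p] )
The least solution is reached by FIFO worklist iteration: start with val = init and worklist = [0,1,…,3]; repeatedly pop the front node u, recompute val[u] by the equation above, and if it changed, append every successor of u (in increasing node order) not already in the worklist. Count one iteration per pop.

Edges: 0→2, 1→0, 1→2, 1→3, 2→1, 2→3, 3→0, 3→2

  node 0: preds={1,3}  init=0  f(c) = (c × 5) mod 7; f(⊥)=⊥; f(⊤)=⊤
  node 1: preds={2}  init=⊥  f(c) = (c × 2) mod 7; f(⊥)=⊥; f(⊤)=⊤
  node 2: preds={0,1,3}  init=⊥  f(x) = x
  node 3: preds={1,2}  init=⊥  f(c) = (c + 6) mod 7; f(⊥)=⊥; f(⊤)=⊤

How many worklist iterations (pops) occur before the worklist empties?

12

Trace (12 dequeues):
  [1] u=0 | in ⊥ | out 0 | ==
  [2] u=1 | in ⊥ | out ⊥ | ==
  [3] u=2 | in 0 | out 0 | prev ⊥ | push {1}
  [4] u=3 | in 0 | out 6 | prev ⊥ | push {0,2}
  [5] u=1 | in 0 | out 0 | prev ⊥ | push {3}
  [6] u=0 | in ⊤ | out ⊤ | prev 0 | push {}
  [7] u=2 | in ⊤ | out ⊤ | prev 0 | push {1}
  [8] u=3 | in ⊤ | out ⊤ | prev 6 | push {0,2}
  [9] u=1 | in ⊤ | out ⊤ | prev 0 | push {3}
  [10] u=0 | in ⊤ | out ⊤ | ==
  [11] u=2 | in ⊤ | out ⊤ | ==
  [12] u=3 | in ⊤ | out ⊤ | ==

Converged values:
  [0] ⊤
  [1] ⊤
  [2] ⊤
  [3] ⊤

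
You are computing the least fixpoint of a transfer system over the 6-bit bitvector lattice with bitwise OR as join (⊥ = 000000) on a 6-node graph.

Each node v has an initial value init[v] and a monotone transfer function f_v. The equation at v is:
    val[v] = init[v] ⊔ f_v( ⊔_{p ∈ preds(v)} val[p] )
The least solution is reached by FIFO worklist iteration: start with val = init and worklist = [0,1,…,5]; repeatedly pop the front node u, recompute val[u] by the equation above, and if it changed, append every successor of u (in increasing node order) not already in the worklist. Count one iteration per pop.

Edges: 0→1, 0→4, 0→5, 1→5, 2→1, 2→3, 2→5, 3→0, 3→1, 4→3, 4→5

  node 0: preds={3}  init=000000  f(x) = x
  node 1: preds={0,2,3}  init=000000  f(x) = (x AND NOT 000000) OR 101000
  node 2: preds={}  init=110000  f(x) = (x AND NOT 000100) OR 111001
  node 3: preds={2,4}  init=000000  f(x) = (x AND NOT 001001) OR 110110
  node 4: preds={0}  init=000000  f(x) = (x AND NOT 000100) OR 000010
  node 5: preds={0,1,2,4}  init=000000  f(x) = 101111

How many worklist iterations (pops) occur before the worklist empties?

Worklist (14 pops):
  #1 pop 0: in=000000 → 000000 (no change)
  #2 pop 1: in=110000 → 111000 (was 000000); enqueue []
  #3 pop 2: in=000000 → 111001 (was 110000); enqueue [1]
  #4 pop 3: in=111001 → 110110 (was 000000); enqueue [0]
  #5 pop 4: in=000000 → 000010 (was 000000); enqueue [3]
  #6 pop 5: in=111011 → 101111 (was 000000); enqueue []
  #7 pop 1: in=111111 → 111111 (was 111000); enqueue [5]
  #8 pop 0: in=110110 → 110110 (was 000000); enqueue [1,4]
  #9 pop 3: in=111011 → 110110 (no change)
  #10 pop 5: in=111111 → 101111 (no change)
  #11 pop 1: in=111111 → 111111 (no change)
  #12 pop 4: in=110110 → 110010 (was 000010); enqueue [3,5]
  #13 pop 3: in=111011 → 110110 (no change)
  #14 pop 5: in=111111 → 101111 (no change)

Fixpoint:
  val[0] = 110110
  val[1] = 111111
  val[2] = 111001
  val[3] = 110110
  val[4] = 110010
  val[5] = 101111

14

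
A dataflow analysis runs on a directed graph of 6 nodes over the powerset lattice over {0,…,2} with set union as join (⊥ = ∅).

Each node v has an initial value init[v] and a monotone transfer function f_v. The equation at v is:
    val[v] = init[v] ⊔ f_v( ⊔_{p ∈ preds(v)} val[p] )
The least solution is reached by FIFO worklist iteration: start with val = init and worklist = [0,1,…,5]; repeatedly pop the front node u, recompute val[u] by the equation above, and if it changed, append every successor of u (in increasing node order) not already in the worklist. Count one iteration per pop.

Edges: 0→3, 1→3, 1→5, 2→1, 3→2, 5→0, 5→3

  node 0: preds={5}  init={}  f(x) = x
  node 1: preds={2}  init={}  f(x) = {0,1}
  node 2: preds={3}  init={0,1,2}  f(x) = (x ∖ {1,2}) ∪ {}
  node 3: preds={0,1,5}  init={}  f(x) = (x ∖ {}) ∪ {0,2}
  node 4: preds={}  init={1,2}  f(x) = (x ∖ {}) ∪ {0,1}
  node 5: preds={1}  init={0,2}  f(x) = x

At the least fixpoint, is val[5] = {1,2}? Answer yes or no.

Iteration log — 9 steps:
  step 1. node 0  ⊔preds={0,2}  new={0,2}  old={}  +wl: 
  step 2. node 1  ⊔preds={0,1,2}  new={0,1}  old={}  +wl: 
  step 3. node 2  ⊔preds={}  new={0,1,2}  stable
  step 4. node 3  ⊔preds={0,1,2}  new={0,1,2}  old={}  +wl: 2
  step 5. node 4  ⊔preds={}  new={0,1,2}  old={1,2}  +wl: 
  step 6. node 5  ⊔preds={0,1}  new={0,1,2}  old={0,2}  +wl: 0,3
  step 7. node 2  ⊔preds={0,1,2}  new={0,1,2}  stable
  step 8. node 0  ⊔preds={0,1,2}  new={0,1,2}  old={0,2}  +wl: 
  step 9. node 3  ⊔preds={0,1,2}  new={0,1,2}  stable

Least fixpoint reached:
  node 0: {0,1,2}
  node 1: {0,1}
  node 2: {0,1,2}
  node 3: {0,1,2}
  node 4: {0,1,2}
  node 5: {0,1,2}

no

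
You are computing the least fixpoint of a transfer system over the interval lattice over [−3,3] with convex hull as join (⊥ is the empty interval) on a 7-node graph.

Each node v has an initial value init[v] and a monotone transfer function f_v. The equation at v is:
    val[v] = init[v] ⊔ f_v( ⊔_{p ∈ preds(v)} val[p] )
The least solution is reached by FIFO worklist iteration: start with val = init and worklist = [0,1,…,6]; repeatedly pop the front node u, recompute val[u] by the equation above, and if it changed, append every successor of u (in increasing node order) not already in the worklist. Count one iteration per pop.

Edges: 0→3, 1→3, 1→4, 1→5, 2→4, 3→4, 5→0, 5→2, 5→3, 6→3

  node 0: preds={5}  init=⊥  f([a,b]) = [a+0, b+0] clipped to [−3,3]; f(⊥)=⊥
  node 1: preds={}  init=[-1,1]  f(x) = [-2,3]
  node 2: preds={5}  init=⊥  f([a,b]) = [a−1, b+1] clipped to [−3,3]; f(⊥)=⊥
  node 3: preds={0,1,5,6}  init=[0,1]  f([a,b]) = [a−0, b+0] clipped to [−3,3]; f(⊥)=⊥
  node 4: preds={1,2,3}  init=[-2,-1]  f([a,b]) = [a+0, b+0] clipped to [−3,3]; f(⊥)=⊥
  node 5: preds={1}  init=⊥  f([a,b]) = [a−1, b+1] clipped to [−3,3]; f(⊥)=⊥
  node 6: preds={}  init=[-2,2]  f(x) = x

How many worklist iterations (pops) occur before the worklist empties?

Iteration log — 11 steps:
  step 1. node 0  ⊔preds=⊥  new=⊥  stable
  step 2. node 1  ⊔preds=⊥  new=[-2,3]  old=[-1,1]  +wl: 
  step 3. node 2  ⊔preds=⊥  new=⊥  stable
  step 4. node 3  ⊔preds=[-2,3]  new=[-2,3]  old=[0,1]  +wl: 
  step 5. node 4  ⊔preds=[-2,3]  new=[-2,3]  old=[-2,-1]  +wl: 
  step 6. node 5  ⊔preds=[-2,3]  new=[-3,3]  old=⊥  +wl: 0,2,3
  step 7. node 6  ⊔preds=⊥  new=[-2,2]  stable
  step 8. node 0  ⊔preds=[-3,3]  new=[-3,3]  old=⊥  +wl: 
  step 9. node 2  ⊔preds=[-3,3]  new=[-3,3]  old=⊥  +wl: 4
  step 10. node 3  ⊔preds=[-3,3]  new=[-3,3]  old=[-2,3]  +wl: 
  step 11. node 4  ⊔preds=[-3,3]  new=[-3,3]  old=[-2,3]  +wl: 

Least fixpoint reached:
  node 0: [-3,3]
  node 1: [-2,3]
  node 2: [-3,3]
  node 3: [-3,3]
  node 4: [-3,3]
  node 5: [-3,3]
  node 6: [-2,2]

11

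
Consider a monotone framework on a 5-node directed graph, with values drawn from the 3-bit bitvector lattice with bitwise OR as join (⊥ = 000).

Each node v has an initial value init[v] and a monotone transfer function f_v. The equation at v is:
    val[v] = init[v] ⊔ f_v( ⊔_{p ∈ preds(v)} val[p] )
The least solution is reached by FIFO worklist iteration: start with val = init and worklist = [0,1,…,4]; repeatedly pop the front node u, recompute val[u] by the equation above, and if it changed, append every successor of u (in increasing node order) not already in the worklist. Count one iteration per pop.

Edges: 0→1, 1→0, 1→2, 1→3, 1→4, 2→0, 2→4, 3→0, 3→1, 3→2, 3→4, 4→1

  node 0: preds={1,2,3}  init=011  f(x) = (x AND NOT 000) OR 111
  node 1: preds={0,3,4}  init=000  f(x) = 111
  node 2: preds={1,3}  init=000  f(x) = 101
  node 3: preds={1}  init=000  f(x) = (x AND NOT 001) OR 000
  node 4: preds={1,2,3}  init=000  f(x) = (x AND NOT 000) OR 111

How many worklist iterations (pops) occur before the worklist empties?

8

Worklist (8 pops):
  #1 pop 0: in=000 → 111 (was 011); enqueue []
  #2 pop 1: in=111 → 111 (was 000); enqueue [0]
  #3 pop 2: in=111 → 101 (was 000); enqueue []
  #4 pop 3: in=111 → 110 (was 000); enqueue [1,2]
  #5 pop 4: in=111 → 111 (was 000); enqueue []
  #6 pop 0: in=111 → 111 (no change)
  #7 pop 1: in=111 → 111 (no change)
  #8 pop 2: in=111 → 101 (no change)

Fixpoint:
  val[0] = 111
  val[1] = 111
  val[2] = 101
  val[3] = 110
  val[4] = 111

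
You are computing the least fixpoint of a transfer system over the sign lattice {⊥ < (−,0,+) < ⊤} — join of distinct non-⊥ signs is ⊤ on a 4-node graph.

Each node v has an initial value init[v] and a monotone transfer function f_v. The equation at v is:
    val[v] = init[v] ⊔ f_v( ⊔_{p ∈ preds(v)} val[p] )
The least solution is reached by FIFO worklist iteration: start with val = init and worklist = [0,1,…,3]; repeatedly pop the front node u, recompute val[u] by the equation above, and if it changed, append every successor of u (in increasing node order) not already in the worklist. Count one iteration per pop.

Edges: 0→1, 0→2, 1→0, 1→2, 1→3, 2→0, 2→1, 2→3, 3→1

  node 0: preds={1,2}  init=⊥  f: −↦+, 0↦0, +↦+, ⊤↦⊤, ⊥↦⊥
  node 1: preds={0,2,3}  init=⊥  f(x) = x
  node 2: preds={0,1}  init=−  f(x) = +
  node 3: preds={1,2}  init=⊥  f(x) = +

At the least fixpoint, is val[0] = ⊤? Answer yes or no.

yes

Iteration log — 7 steps:
  step 1. node 0  ⊔preds=−  new=+  old=⊥  +wl: 
  step 2. node 1  ⊔preds=⊤  new=⊤  old=⊥  +wl: 0
  step 3. node 2  ⊔preds=⊤  new=⊤  old=−  +wl: 1
  step 4. node 3  ⊔preds=⊤  new=+  old=⊥  +wl: 
  step 5. node 0  ⊔preds=⊤  new=⊤  old=+  +wl: 2
  step 6. node 1  ⊔preds=⊤  new=⊤  stable
  step 7. node 2  ⊔preds=⊤  new=⊤  stable

Least fixpoint reached:
  node 0: ⊤
  node 1: ⊤
  node 2: ⊤
  node 3: +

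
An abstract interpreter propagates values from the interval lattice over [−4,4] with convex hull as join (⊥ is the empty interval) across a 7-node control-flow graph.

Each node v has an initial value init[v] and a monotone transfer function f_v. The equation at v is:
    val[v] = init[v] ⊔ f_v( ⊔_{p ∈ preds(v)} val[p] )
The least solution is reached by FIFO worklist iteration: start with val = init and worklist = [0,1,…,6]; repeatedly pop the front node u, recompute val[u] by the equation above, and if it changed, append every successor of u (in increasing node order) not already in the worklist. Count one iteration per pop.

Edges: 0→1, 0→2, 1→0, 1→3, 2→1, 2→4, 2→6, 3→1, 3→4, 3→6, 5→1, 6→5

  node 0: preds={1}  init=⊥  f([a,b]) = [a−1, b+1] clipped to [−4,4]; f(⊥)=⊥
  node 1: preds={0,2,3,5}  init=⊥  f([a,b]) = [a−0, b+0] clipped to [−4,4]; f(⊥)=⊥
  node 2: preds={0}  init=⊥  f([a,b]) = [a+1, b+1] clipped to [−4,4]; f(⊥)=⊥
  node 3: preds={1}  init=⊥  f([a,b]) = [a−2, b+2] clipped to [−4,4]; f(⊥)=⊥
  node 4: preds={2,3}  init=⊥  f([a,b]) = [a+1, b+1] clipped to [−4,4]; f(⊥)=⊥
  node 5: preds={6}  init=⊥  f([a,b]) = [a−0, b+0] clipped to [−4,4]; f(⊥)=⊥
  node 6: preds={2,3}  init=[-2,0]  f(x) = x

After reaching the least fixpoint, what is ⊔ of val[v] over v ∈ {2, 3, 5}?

[-4,4]

Worklist (27 pops):
  #1 pop 0: in=⊥ → ⊥ (no change)
  #2 pop 1: in=⊥ → ⊥ (no change)
  #3 pop 2: in=⊥ → ⊥ (no change)
  #4 pop 3: in=⊥ → ⊥ (no change)
  #5 pop 4: in=⊥ → ⊥ (no change)
  #6 pop 5: in=[-2,0] → [-2,0] (was ⊥); enqueue [1]
  #7 pop 6: in=⊥ → [-2,0] (no change)
  #8 pop 1: in=[-2,0] → [-2,0] (was ⊥); enqueue [0,3]
  #9 pop 0: in=[-2,0] → [-3,1] (was ⊥); enqueue [1,2]
  #10 pop 3: in=[-2,0] → [-4,2] (was ⊥); enqueue [4,6]
  #11 pop 1: in=[-4,2] → [-4,2] (was [-2,0]); enqueue [0,3]
  #12 pop 2: in=[-3,1] → [-2,2] (was ⊥); enqueue [1]
  #13 pop 4: in=[-4,2] → [-3,3] (was ⊥); enqueue []
  #14 pop 6: in=[-4,2] → [-4,2] (was [-2,0]); enqueue [5]
  #15 pop 0: in=[-4,2] → [-4,3] (was [-3,1]); enqueue [2]
  #16 pop 3: in=[-4,2] → [-4,4] (was [-4,2]); enqueue [4,6]
  #17 pop 1: in=[-4,4] → [-4,4] (was [-4,2]); enqueue [0,3]
  #18 pop 5: in=[-4,2] → [-4,2] (was [-2,0]); enqueue [1]
  #19 pop 2: in=[-4,3] → [-3,4] (was [-2,2]); enqueue []
  #20 pop 4: in=[-4,4] → [-3,4] (was [-3,3]); enqueue []
  #21 pop 6: in=[-4,4] → [-4,4] (was [-4,2]); enqueue [5]
  #22 pop 0: in=[-4,4] → [-4,4] (was [-4,3]); enqueue [2]
  #23 pop 3: in=[-4,4] → [-4,4] (no change)
  #24 pop 1: in=[-4,4] → [-4,4] (no change)
  #25 pop 5: in=[-4,4] → [-4,4] (was [-4,2]); enqueue [1]
  #26 pop 2: in=[-4,4] → [-3,4] (no change)
  #27 pop 1: in=[-4,4] → [-4,4] (no change)

Fixpoint:
  val[0] = [-4,4]
  val[1] = [-4,4]
  val[2] = [-3,4]
  val[3] = [-4,4]
  val[4] = [-3,4]
  val[5] = [-4,4]
  val[6] = [-4,4]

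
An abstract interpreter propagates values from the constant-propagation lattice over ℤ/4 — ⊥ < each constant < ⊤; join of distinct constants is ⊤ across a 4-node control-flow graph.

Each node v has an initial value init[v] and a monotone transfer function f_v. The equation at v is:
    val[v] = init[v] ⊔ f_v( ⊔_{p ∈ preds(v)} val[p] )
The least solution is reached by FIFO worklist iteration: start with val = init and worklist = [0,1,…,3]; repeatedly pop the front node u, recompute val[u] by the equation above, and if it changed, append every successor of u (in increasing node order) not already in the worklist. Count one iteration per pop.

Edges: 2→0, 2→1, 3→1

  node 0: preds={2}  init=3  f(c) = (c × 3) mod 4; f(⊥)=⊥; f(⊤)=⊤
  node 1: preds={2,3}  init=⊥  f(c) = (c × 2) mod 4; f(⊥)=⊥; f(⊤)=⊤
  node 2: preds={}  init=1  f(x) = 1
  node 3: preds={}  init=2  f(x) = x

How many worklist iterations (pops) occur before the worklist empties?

Worklist (4 pops):
  #1 pop 0: in=1 → 3 (no change)
  #2 pop 1: in=⊤ → ⊤ (was ⊥); enqueue []
  #3 pop 2: in=⊥ → 1 (no change)
  #4 pop 3: in=⊥ → 2 (no change)

Fixpoint:
  val[0] = 3
  val[1] = ⊤
  val[2] = 1
  val[3] = 2

4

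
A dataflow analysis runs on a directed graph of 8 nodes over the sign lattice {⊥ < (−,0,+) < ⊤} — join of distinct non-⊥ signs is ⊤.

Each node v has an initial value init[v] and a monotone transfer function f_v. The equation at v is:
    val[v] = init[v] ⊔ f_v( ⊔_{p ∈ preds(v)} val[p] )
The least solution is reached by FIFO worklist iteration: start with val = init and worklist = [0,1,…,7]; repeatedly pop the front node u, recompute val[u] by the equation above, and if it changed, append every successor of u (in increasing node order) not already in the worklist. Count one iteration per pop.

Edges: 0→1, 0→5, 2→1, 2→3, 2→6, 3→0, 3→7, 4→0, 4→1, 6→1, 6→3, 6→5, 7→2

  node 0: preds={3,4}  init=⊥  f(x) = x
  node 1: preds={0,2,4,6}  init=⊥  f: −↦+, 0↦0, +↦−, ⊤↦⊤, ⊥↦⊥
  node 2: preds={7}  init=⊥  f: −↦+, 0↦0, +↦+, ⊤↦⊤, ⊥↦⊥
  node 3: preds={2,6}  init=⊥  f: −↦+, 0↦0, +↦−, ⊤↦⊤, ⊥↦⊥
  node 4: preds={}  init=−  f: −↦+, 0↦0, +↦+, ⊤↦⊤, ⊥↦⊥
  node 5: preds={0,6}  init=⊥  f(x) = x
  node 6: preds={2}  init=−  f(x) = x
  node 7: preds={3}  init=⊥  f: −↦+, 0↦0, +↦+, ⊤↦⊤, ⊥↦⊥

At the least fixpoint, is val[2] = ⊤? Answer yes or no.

yes

Trace (23 dequeues):
  [1] u=0 | in − | out − | prev ⊥ | push {}
  [2] u=1 | in − | out + | prev ⊥ | push {}
  [3] u=2 | in ⊥ | out ⊥ | ==
  [4] u=3 | in − | out + | prev ⊥ | push {0}
  [5] u=4 | in ⊥ | out − | ==
  [6] u=5 | in − | out − | prev ⊥ | push {}
  [7] u=6 | in ⊥ | out − | ==
  [8] u=7 | in + | out + | prev ⊥ | push {2}
  [9] u=0 | in ⊤ | out ⊤ | prev − | push {1,5}
  [10] u=2 | in + | out + | prev ⊥ | push {3,6}
  [11] u=1 | in ⊤ | out ⊤ | prev + | push {}
  [12] u=5 | in ⊤ | out ⊤ | prev − | push {}
  [13] u=3 | in ⊤ | out ⊤ | prev + | push {0,7}
  [14] u=6 | in + | out ⊤ | prev − | push {1,3,5}
  [15] u=0 | in ⊤ | out ⊤ | ==
  [16] u=7 | in ⊤ | out ⊤ | prev + | push {2}
  [17] u=1 | in ⊤ | out ⊤ | ==
  [18] u=3 | in ⊤ | out ⊤ | ==
  [19] u=5 | in ⊤ | out ⊤ | ==
  [20] u=2 | in ⊤ | out ⊤ | prev + | push {1,3,6}
  [21] u=1 | in ⊤ | out ⊤ | ==
  [22] u=3 | in ⊤ | out ⊤ | ==
  [23] u=6 | in ⊤ | out ⊤ | ==

Converged values:
  [0] ⊤
  [1] ⊤
  [2] ⊤
  [3] ⊤
  [4] −
  [5] ⊤
  [6] ⊤
  [7] ⊤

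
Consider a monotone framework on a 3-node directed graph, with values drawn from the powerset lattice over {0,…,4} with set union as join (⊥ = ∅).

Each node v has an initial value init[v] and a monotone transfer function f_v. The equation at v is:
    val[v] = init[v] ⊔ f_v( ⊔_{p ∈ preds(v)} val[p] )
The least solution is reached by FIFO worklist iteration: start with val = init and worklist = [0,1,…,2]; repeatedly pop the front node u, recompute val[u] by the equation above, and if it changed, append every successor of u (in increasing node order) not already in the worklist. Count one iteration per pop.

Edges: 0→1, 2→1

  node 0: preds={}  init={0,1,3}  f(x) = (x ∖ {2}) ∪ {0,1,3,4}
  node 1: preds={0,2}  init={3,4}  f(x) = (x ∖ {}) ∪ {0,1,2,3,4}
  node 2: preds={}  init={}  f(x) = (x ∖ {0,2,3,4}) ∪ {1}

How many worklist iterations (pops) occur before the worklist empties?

4

Worklist (4 pops):
  #1 pop 0: in={} → {0,1,3,4} (was {0,1,3}); enqueue []
  #2 pop 1: in={0,1,3,4} → {0,1,2,3,4} (was {3,4}); enqueue []
  #3 pop 2: in={} → {1} (was {}); enqueue [1]
  #4 pop 1: in={0,1,3,4} → {0,1,2,3,4} (no change)

Fixpoint:
  val[0] = {0,1,3,4}
  val[1] = {0,1,2,3,4}
  val[2] = {1}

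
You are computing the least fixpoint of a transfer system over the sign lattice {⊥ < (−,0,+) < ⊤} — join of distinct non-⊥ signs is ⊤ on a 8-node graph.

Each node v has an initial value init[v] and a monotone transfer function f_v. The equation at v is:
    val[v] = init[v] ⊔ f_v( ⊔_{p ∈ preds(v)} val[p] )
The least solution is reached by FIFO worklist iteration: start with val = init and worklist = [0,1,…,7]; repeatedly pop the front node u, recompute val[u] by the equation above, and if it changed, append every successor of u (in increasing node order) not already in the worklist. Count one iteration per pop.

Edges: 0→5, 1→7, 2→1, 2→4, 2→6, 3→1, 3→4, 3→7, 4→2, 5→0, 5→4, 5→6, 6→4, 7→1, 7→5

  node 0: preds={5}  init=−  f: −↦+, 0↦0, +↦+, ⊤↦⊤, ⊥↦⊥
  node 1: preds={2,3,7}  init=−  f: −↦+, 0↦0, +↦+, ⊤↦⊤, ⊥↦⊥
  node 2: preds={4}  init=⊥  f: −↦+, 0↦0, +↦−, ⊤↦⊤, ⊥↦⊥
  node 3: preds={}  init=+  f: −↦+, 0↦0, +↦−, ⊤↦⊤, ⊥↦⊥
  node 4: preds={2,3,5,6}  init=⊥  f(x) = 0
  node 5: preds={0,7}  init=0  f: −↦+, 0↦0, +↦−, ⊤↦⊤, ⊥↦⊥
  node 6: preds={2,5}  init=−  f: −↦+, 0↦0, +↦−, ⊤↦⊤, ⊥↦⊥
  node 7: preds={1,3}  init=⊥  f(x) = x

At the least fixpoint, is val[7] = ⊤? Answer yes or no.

Worklist (14 pops):
  #1 pop 0: in=0 → ⊤ (was −); enqueue []
  #2 pop 1: in=+ → ⊤ (was −); enqueue []
  #3 pop 2: in=⊥ → ⊥ (no change)
  #4 pop 3: in=⊥ → + (no change)
  #5 pop 4: in=⊤ → 0 (was ⊥); enqueue [2]
  #6 pop 5: in=⊤ → ⊤ (was 0); enqueue [0,4]
  #7 pop 6: in=⊤ → ⊤ (was −); enqueue []
  #8 pop 7: in=⊤ → ⊤ (was ⊥); enqueue [1,5]
  #9 pop 2: in=0 → 0 (was ⊥); enqueue [6]
  #10 pop 0: in=⊤ → ⊤ (no change)
  #11 pop 4: in=⊤ → 0 (no change)
  #12 pop 1: in=⊤ → ⊤ (no change)
  #13 pop 5: in=⊤ → ⊤ (no change)
  #14 pop 6: in=⊤ → ⊤ (no change)

Fixpoint:
  val[0] = ⊤
  val[1] = ⊤
  val[2] = 0
  val[3] = +
  val[4] = 0
  val[5] = ⊤
  val[6] = ⊤
  val[7] = ⊤

yes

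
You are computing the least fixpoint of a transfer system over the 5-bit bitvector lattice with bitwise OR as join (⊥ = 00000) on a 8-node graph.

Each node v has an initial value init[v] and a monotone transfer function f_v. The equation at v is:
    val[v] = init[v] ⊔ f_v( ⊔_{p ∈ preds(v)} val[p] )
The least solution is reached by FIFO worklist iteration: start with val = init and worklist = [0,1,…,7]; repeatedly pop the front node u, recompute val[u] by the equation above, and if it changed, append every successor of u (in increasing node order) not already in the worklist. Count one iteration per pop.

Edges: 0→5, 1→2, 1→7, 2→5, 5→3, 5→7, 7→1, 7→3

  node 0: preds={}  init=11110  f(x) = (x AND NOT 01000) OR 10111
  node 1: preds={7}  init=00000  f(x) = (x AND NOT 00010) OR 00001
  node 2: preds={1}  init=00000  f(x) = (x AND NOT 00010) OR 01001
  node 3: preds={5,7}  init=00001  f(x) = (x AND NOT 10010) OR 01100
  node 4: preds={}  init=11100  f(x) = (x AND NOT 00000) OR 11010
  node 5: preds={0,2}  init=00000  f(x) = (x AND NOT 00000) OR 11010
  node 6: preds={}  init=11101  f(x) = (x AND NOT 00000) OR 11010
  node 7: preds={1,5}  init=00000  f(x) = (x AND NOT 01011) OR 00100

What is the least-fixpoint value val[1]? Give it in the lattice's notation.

Iteration log — 13 steps:
  step 1. node 0  ⊔preds=00000  new=11111  old=11110  +wl: 
  step 2. node 1  ⊔preds=00000  new=00001  old=00000  +wl: 
  step 3. node 2  ⊔preds=00001  new=01001  old=00000  +wl: 
  step 4. node 3  ⊔preds=00000  new=01101  old=00001  +wl: 
  step 5. node 4  ⊔preds=00000  new=11110  old=11100  +wl: 
  step 6. node 5  ⊔preds=11111  new=11111  old=00000  +wl: 3
  step 7. node 6  ⊔preds=00000  new=11111  old=11101  +wl: 
  step 8. node 7  ⊔preds=11111  new=10100  old=00000  +wl: 1
  step 9. node 3  ⊔preds=11111  new=01101  stable
  step 10. node 1  ⊔preds=10100  new=10101  old=00001  +wl: 2,7
  step 11. node 2  ⊔preds=10101  new=11101  old=01001  +wl: 5
  step 12. node 7  ⊔preds=11111  new=10100  stable
  step 13. node 5  ⊔preds=11111  new=11111  stable

Least fixpoint reached:
  node 0: 11111
  node 1: 10101
  node 2: 11101
  node 3: 01101
  node 4: 11110
  node 5: 11111
  node 6: 11111
  node 7: 10100

10101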